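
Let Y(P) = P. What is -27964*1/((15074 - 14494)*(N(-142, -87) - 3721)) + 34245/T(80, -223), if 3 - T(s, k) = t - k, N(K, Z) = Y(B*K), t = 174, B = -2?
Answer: -17063754971/196355810 ≈ -86.902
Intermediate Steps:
N(K, Z) = -2*K
T(s, k) = -171 + k (T(s, k) = 3 - (174 - k) = 3 + (-174 + k) = -171 + k)
-27964*1/((15074 - 14494)*(N(-142, -87) - 3721)) + 34245/T(80, -223) = -27964*1/((15074 - 14494)*(-2*(-142) - 3721)) + 34245/(-171 - 223) = -27964*1/(580*(284 - 3721)) + 34245/(-394) = -27964/(580*(-3437)) + 34245*(-1/394) = -27964/(-1993460) - 34245/394 = -27964*(-1/1993460) - 34245/394 = 6991/498365 - 34245/394 = -17063754971/196355810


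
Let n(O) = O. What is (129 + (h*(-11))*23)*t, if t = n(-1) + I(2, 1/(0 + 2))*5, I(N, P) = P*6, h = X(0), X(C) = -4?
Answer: 15974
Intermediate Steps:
h = -4
I(N, P) = 6*P
t = 14 (t = -1 + (6/(0 + 2))*5 = -1 + (6/2)*5 = -1 + (6*(1/2))*5 = -1 + 3*5 = -1 + 15 = 14)
(129 + (h*(-11))*23)*t = (129 - 4*(-11)*23)*14 = (129 + 44*23)*14 = (129 + 1012)*14 = 1141*14 = 15974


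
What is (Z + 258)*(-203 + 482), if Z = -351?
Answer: -25947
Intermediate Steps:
(Z + 258)*(-203 + 482) = (-351 + 258)*(-203 + 482) = -93*279 = -25947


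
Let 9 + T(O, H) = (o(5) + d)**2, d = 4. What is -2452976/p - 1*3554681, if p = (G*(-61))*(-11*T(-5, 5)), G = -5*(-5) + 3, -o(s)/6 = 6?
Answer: -16946782320099/4767455 ≈ -3.5547e+6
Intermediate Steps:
o(s) = -36 (o(s) = -6*6 = -36)
T(O, H) = 1015 (T(O, H) = -9 + (-36 + 4)**2 = -9 + (-32)**2 = -9 + 1024 = 1015)
G = 28 (G = 25 + 3 = 28)
p = 19069820 (p = (28*(-61))*(-11*1015) = -1708*(-11165) = 19069820)
-2452976/p - 1*3554681 = -2452976/19069820 - 1*3554681 = -2452976*1/19069820 - 3554681 = -613244/4767455 - 3554681 = -16946782320099/4767455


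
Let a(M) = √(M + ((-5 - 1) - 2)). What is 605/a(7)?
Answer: -605*I ≈ -605.0*I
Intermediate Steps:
a(M) = √(-8 + M) (a(M) = √(M + (-6 - 2)) = √(M - 8) = √(-8 + M))
605/a(7) = 605/(√(-8 + 7)) = 605/(√(-1)) = 605/I = 605*(-I) = -605*I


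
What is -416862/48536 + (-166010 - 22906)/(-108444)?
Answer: -214505689/31329988 ≈ -6.8467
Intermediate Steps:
-416862/48536 + (-166010 - 22906)/(-108444) = -416862*1/48536 - 188916*(-1/108444) = -208431/24268 + 2249/1291 = -214505689/31329988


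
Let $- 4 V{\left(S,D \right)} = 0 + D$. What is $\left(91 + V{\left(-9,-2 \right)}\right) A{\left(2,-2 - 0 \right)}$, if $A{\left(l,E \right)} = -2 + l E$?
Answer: $-549$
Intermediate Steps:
$V{\left(S,D \right)} = - \frac{D}{4}$ ($V{\left(S,D \right)} = - \frac{0 + D}{4} = - \frac{D}{4}$)
$A{\left(l,E \right)} = -2 + E l$
$\left(91 + V{\left(-9,-2 \right)}\right) A{\left(2,-2 - 0 \right)} = \left(91 - - \frac{1}{2}\right) \left(-2 + \left(-2 - 0\right) 2\right) = \left(91 + \frac{1}{2}\right) \left(-2 + \left(-2 + 0\right) 2\right) = \frac{183 \left(-2 - 4\right)}{2} = \frac{183}{2} \left(-6\right) = -549$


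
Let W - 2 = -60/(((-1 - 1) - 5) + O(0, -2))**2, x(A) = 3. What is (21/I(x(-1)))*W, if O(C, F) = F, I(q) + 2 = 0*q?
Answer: -119/9 ≈ -13.222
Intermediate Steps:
I(q) = -2 (I(q) = -2 + 0*q = -2 + 0 = -2)
W = 34/27 (W = 2 - 60/(((-1 - 1) - 5) - 2)**2 = 2 - 60/((-2 - 5) - 2)**2 = 2 - 60/(-7 - 2)**2 = 2 - 60/((-9)**2) = 2 - 60/81 = 2 - 60*1/81 = 2 - 20/27 = 34/27 ≈ 1.2593)
(21/I(x(-1)))*W = (21/(-2))*(34/27) = -1/2*21*(34/27) = -21/2*34/27 = -119/9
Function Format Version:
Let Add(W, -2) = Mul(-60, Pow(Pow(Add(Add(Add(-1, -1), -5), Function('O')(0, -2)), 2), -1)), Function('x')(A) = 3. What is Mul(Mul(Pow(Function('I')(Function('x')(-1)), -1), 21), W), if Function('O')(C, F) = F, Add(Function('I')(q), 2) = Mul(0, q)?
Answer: Rational(-119, 9) ≈ -13.222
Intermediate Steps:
Function('I')(q) = -2 (Function('I')(q) = Add(-2, Mul(0, q)) = Add(-2, 0) = -2)
W = Rational(34, 27) (W = Add(2, Mul(-60, Pow(Pow(Add(Add(Add(-1, -1), -5), -2), 2), -1))) = Add(2, Mul(-60, Pow(Pow(Add(Add(-2, -5), -2), 2), -1))) = Add(2, Mul(-60, Pow(Pow(Add(-7, -2), 2), -1))) = Add(2, Mul(-60, Pow(Pow(-9, 2), -1))) = Add(2, Mul(-60, Pow(81, -1))) = Add(2, Mul(-60, Rational(1, 81))) = Add(2, Rational(-20, 27)) = Rational(34, 27) ≈ 1.2593)
Mul(Mul(Pow(Function('I')(Function('x')(-1)), -1), 21), W) = Mul(Mul(Pow(-2, -1), 21), Rational(34, 27)) = Mul(Mul(Rational(-1, 2), 21), Rational(34, 27)) = Mul(Rational(-21, 2), Rational(34, 27)) = Rational(-119, 9)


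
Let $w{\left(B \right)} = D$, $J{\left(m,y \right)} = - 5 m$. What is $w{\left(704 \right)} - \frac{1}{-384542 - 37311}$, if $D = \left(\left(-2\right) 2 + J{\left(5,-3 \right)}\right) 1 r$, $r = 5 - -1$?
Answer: $- \frac{73402421}{421853} \approx -174.0$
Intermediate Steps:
$r = 6$ ($r = 5 + 1 = 6$)
$D = -174$ ($D = \left(\left(-2\right) 2 - 25\right) 1 \cdot 6 = \left(-4 - 25\right) 1 \cdot 6 = \left(-29\right) 1 \cdot 6 = \left(-29\right) 6 = -174$)
$w{\left(B \right)} = -174$
$w{\left(704 \right)} - \frac{1}{-384542 - 37311} = -174 - \frac{1}{-384542 - 37311} = -174 - \frac{1}{-421853} = -174 - - \frac{1}{421853} = -174 + \frac{1}{421853} = - \frac{73402421}{421853}$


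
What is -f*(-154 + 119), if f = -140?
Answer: -4900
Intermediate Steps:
-f*(-154 + 119) = -(-140)*(-154 + 119) = -(-140)*(-35) = -1*4900 = -4900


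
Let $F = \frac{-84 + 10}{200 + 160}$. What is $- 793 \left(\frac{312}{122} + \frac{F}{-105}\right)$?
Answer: $- \frac{38358541}{18900} \approx -2029.6$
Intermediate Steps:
$F = - \frac{37}{180}$ ($F = - \frac{74}{360} = \left(-74\right) \frac{1}{360} = - \frac{37}{180} \approx -0.20556$)
$- 793 \left(\frac{312}{122} + \frac{F}{-105}\right) = - 793 \left(\frac{312}{122} - \frac{37}{180 \left(-105\right)}\right) = - 793 \left(312 \cdot \frac{1}{122} - - \frac{37}{18900}\right) = - 793 \left(\frac{156}{61} + \frac{37}{18900}\right) = \left(-793\right) \frac{2950657}{1152900} = - \frac{38358541}{18900}$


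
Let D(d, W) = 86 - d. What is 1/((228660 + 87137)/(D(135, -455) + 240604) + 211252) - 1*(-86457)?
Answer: 4393575341322804/50818040657 ≈ 86457.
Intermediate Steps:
1/((228660 + 87137)/(D(135, -455) + 240604) + 211252) - 1*(-86457) = 1/((228660 + 87137)/((86 - 1*135) + 240604) + 211252) - 1*(-86457) = 1/(315797/((86 - 135) + 240604) + 211252) + 86457 = 1/(315797/(-49 + 240604) + 211252) + 86457 = 1/(315797/240555 + 211252) + 86457 = 1/(50818040657/240555) + 86457 = 240555/50818040657 + 86457 = 4393575341322804/50818040657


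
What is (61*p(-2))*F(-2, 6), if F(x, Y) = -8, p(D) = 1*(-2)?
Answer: 976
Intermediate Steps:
p(D) = -2
(61*p(-2))*F(-2, 6) = (61*(-2))*(-8) = -122*(-8) = 976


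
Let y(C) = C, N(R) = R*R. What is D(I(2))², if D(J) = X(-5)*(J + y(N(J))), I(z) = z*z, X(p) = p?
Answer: 10000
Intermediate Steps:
N(R) = R²
I(z) = z²
D(J) = -5*J - 5*J² (D(J) = -5*(J + J²) = -5*J - 5*J²)
D(I(2))² = (5*2²*(-1 - 1*2²))² = (5*4*(-1 - 1*4))² = (5*4*(-1 - 4))² = (5*4*(-5))² = (-100)² = 10000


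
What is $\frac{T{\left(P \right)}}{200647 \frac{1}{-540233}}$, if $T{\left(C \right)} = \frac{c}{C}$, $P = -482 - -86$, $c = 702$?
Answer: $\frac{21069087}{4414234} \approx 4.773$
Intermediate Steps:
$P = -396$ ($P = -482 + 86 = -396$)
$T{\left(C \right)} = \frac{702}{C}$
$\frac{T{\left(P \right)}}{200647 \frac{1}{-540233}} = \frac{702 \frac{1}{-396}}{200647 \frac{1}{-540233}} = \frac{702 \left(- \frac{1}{396}\right)}{200647 \left(- \frac{1}{540233}\right)} = - \frac{39}{22 \left(- \frac{200647}{540233}\right)} = \left(- \frac{39}{22}\right) \left(- \frac{540233}{200647}\right) = \frac{21069087}{4414234}$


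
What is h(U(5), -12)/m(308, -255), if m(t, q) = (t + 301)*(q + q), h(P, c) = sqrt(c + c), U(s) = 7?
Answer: -I*sqrt(6)/155295 ≈ -1.5773e-5*I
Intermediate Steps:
h(P, c) = sqrt(2)*sqrt(c) (h(P, c) = sqrt(2*c) = sqrt(2)*sqrt(c))
m(t, q) = 2*q*(301 + t) (m(t, q) = (301 + t)*(2*q) = 2*q*(301 + t))
h(U(5), -12)/m(308, -255) = (sqrt(2)*sqrt(-12))/((2*(-255)*(301 + 308))) = (sqrt(2)*(2*I*sqrt(3)))/((2*(-255)*609)) = (2*I*sqrt(6))/(-310590) = (2*I*sqrt(6))*(-1/310590) = -I*sqrt(6)/155295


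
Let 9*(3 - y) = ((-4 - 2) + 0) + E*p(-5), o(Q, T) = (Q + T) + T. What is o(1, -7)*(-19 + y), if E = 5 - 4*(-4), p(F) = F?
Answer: 143/3 ≈ 47.667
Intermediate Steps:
o(Q, T) = Q + 2*T
E = 21 (E = 5 + 16 = 21)
y = 46/3 (y = 3 - (((-4 - 2) + 0) + 21*(-5))/9 = 3 - ((-6 + 0) - 105)/9 = 3 - (-6 - 105)/9 = 3 - 1/9*(-111) = 3 + 37/3 = 46/3 ≈ 15.333)
o(1, -7)*(-19 + y) = (1 + 2*(-7))*(-19 + 46/3) = (1 - 14)*(-11/3) = -13*(-11/3) = 143/3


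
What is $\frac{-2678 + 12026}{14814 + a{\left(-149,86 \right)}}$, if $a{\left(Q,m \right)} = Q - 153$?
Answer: $\frac{2337}{3628} \approx 0.64416$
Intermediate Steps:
$a{\left(Q,m \right)} = -153 + Q$
$\frac{-2678 + 12026}{14814 + a{\left(-149,86 \right)}} = \frac{-2678 + 12026}{14814 - 302} = \frac{9348}{14814 - 302} = \frac{9348}{14512} = 9348 \cdot \frac{1}{14512} = \frac{2337}{3628}$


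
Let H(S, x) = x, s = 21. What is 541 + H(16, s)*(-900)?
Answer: -18359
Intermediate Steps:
541 + H(16, s)*(-900) = 541 + 21*(-900) = 541 - 18900 = -18359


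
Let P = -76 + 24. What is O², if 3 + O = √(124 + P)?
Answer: 81 - 36*√2 ≈ 30.088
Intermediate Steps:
P = -52
O = -3 + 6*√2 (O = -3 + √(124 - 52) = -3 + √72 = -3 + 6*√2 ≈ 5.4853)
O² = (-3 + 6*√2)²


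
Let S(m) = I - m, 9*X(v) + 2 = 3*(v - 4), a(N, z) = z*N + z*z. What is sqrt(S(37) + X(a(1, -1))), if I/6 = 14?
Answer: sqrt(409)/3 ≈ 6.7412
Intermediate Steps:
I = 84 (I = 6*14 = 84)
a(N, z) = z**2 + N*z (a(N, z) = N*z + z**2 = z**2 + N*z)
X(v) = -14/9 + v/3 (X(v) = -2/9 + (3*(v - 4))/9 = -2/9 + (3*(-4 + v))/9 = -2/9 + (-12 + 3*v)/9 = -2/9 + (-4/3 + v/3) = -14/9 + v/3)
S(m) = 84 - m
sqrt(S(37) + X(a(1, -1))) = sqrt((84 - 1*37) + (-14/9 + (-(1 - 1))/3)) = sqrt((84 - 37) + (-14/9 + (-1*0)/3)) = sqrt(47 + (-14/9 + (1/3)*0)) = sqrt(47 + (-14/9 + 0)) = sqrt(47 - 14/9) = sqrt(409/9) = sqrt(409)/3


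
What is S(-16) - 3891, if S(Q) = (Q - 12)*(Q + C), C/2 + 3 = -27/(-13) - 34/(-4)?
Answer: -50275/13 ≈ -3867.3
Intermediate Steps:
C = 197/13 (C = -6 + 2*(-27/(-13) - 34/(-4)) = -6 + 2*(-27*(-1/13) - 34*(-1/4)) = -6 + 2*(27/13 + 17/2) = -6 + 2*(275/26) = -6 + 275/13 = 197/13 ≈ 15.154)
S(Q) = (-12 + Q)*(197/13 + Q) (S(Q) = (Q - 12)*(Q + 197/13) = (-12 + Q)*(197/13 + Q))
S(-16) - 3891 = (-2364/13 + (-16)**2 + (41/13)*(-16)) - 3891 = (-2364/13 + 256 - 656/13) - 3891 = 308/13 - 3891 = -50275/13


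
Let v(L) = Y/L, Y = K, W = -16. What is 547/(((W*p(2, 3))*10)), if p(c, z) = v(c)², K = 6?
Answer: -547/1440 ≈ -0.37986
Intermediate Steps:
Y = 6
v(L) = 6/L
p(c, z) = 36/c² (p(c, z) = (6/c)² = 36/c²)
547/(((W*p(2, 3))*10)) = 547/((-576/2²*10)) = 547/((-576/4*10)) = 547/((-16*9*10)) = 547/((-144*10)) = 547/(-1440) = 547*(-1/1440) = -547/1440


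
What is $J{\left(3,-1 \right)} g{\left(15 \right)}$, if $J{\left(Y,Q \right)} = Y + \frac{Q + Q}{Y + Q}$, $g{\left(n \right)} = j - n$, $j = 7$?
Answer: $-16$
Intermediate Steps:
$g{\left(n \right)} = 7 - n$
$J{\left(Y,Q \right)} = Y + \frac{2 Q}{Q + Y}$
$J{\left(3,-1 \right)} g{\left(15 \right)} = \frac{3^{2} + 2 \left(-1\right) - 3}{-1 + 3} \left(7 - 15\right) = \frac{9 - 2 - 3}{2} \left(7 - 15\right) = \frac{1}{2} \cdot 4 \left(-8\right) = 2 \left(-8\right) = -16$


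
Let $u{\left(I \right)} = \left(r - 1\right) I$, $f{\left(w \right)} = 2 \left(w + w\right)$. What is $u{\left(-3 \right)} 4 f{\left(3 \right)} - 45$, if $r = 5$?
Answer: $-621$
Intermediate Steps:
$f{\left(w \right)} = 4 w$ ($f{\left(w \right)} = 2 \cdot 2 w = 4 w$)
$u{\left(I \right)} = 4 I$ ($u{\left(I \right)} = \left(5 - 1\right) I = 4 I$)
$u{\left(-3 \right)} 4 f{\left(3 \right)} - 45 = 4 \left(-3\right) 4 \cdot 4 \cdot 3 - 45 = \left(-12\right) 4 \cdot 12 - 45 = \left(-48\right) 12 - 45 = -576 - 45 = -621$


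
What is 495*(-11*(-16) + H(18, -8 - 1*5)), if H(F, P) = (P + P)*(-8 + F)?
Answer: -41580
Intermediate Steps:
H(F, P) = 2*P*(-8 + F) (H(F, P) = (2*P)*(-8 + F) = 2*P*(-8 + F))
495*(-11*(-16) + H(18, -8 - 1*5)) = 495*(-11*(-16) + 2*(-8 - 1*5)*(-8 + 18)) = 495*(176 + 2*(-8 - 5)*10) = 495*(176 + 2*(-13)*10) = 495*(176 - 260) = 495*(-84) = -41580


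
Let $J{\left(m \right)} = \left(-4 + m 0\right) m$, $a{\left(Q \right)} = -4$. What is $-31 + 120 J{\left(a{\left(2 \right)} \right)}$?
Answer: $1889$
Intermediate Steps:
$J{\left(m \right)} = - 4 m$ ($J{\left(m \right)} = \left(-4 + 0\right) m = - 4 m$)
$-31 + 120 J{\left(a{\left(2 \right)} \right)} = -31 + 120 \left(\left(-4\right) \left(-4\right)\right) = -31 + 120 \cdot 16 = -31 + 1920 = 1889$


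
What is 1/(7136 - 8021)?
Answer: -1/885 ≈ -0.0011299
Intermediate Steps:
1/(7136 - 8021) = 1/(-885) = -1/885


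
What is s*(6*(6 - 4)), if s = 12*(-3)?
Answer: -432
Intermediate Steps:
s = -36
s*(6*(6 - 4)) = -216*(6 - 4) = -216*2 = -36*12 = -432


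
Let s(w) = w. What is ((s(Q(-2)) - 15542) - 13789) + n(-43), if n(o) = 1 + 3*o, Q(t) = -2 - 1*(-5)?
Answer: -29456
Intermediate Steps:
Q(t) = 3 (Q(t) = -2 + 5 = 3)
((s(Q(-2)) - 15542) - 13789) + n(-43) = ((3 - 15542) - 13789) + (1 + 3*(-43)) = (-15539 - 13789) + (1 - 129) = -29328 - 128 = -29456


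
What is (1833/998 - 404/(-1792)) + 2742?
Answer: 613440575/223552 ≈ 2744.1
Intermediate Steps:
(1833/998 - 404/(-1792)) + 2742 = (1833*(1/998) - 404*(-1/1792)) + 2742 = (1833/998 + 101/448) + 2742 = 460991/223552 + 2742 = 613440575/223552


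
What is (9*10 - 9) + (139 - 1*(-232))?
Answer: 452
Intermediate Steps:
(9*10 - 9) + (139 - 1*(-232)) = (90 - 9) + (139 + 232) = 81 + 371 = 452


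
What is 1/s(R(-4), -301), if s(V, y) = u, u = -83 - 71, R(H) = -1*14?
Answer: -1/154 ≈ -0.0064935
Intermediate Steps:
R(H) = -14
u = -154
s(V, y) = -154
1/s(R(-4), -301) = 1/(-154) = -1/154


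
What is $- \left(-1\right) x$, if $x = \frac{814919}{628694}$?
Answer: $\frac{814919}{628694} \approx 1.2962$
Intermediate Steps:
$x = \frac{814919}{628694}$ ($x = 814919 \cdot \frac{1}{628694} = \frac{814919}{628694} \approx 1.2962$)
$- \left(-1\right) x = - \frac{\left(-1\right) 814919}{628694} = \left(-1\right) \left(- \frac{814919}{628694}\right) = \frac{814919}{628694}$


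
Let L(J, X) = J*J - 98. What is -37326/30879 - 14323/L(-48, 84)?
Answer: -174873691/22706358 ≈ -7.7015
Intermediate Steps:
L(J, X) = -98 + J² (L(J, X) = J² - 98 = -98 + J²)
-37326/30879 - 14323/L(-48, 84) = -37326/30879 - 14323/(-98 + (-48)²) = -37326*1/30879 - 14323/(-98 + 2304) = -12442/10293 - 14323/2206 = -174873691/22706358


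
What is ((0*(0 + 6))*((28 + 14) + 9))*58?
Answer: 0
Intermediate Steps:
((0*(0 + 6))*((28 + 14) + 9))*58 = ((0*6)*(42 + 9))*58 = (0*51)*58 = 0*58 = 0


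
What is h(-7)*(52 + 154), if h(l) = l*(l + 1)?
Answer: 8652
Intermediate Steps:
h(l) = l*(1 + l)
h(-7)*(52 + 154) = (-7*(1 - 7))*(52 + 154) = -7*(-6)*206 = 42*206 = 8652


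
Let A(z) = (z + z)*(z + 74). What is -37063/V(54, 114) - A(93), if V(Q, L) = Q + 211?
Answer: -8268493/265 ≈ -31202.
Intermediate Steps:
V(Q, L) = 211 + Q
A(z) = 2*z*(74 + z) (A(z) = (2*z)*(74 + z) = 2*z*(74 + z))
-37063/V(54, 114) - A(93) = -37063/(211 + 54) - 2*93*(74 + 93) = -37063/265 - 2*93*167 = -37063*1/265 - 1*31062 = -37063/265 - 31062 = -8268493/265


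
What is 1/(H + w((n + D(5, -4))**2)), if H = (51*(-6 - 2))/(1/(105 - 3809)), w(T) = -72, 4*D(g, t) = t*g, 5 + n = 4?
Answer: 1/1511160 ≈ 6.6174e-7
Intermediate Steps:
n = -1 (n = -5 + 4 = -1)
D(g, t) = g*t/4 (D(g, t) = (t*g)/4 = (g*t)/4 = g*t/4)
H = 1511232 (H = (51*(-8))/(1/(-3704)) = -408/(-1/3704) = -408*(-3704) = 1511232)
1/(H + w((n + D(5, -4))**2)) = 1/(1511232 - 72) = 1/1511160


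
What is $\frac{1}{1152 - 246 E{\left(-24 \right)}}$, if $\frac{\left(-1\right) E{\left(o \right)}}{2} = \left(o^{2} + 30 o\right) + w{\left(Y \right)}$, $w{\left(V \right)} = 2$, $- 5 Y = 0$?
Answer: $- \frac{1}{68712} \approx -1.4554 \cdot 10^{-5}$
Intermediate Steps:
$Y = 0$ ($Y = \left(- \frac{1}{5}\right) 0 = 0$)
$E{\left(o \right)} = -4 - 60 o - 2 o^{2}$ ($E{\left(o \right)} = - 2 \left(\left(o^{2} + 30 o\right) + 2\right) = - 2 \left(2 + o^{2} + 30 o\right) = -4 - 60 o - 2 o^{2}$)
$\frac{1}{1152 - 246 E{\left(-24 \right)}} = \frac{1}{1152 - 246 \left(-4 - -1440 - 2 \left(-24\right)^{2}\right)} = \frac{1}{1152 - 246 \left(-4 + 1440 - 1152\right)} = \frac{1}{1152 - 69864} = \frac{1}{-68712} = - \frac{1}{68712}$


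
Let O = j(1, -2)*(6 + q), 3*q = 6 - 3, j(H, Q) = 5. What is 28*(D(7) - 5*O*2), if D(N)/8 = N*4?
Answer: -3528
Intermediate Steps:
q = 1 (q = (6 - 3)/3 = (1/3)*3 = 1)
D(N) = 32*N (D(N) = 8*(N*4) = 8*(4*N) = 32*N)
O = 35 (O = 5*(6 + 1) = 5*7 = 35)
28*(D(7) - 5*O*2) = 28*(32*7 - 5*35*2) = 28*(224 - 175*2) = 28*(224 - 350) = 28*(-126) = -3528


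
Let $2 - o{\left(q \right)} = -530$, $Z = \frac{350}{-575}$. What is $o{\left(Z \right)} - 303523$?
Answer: $-302991$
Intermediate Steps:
$Z = - \frac{14}{23}$ ($Z = 350 \left(- \frac{1}{575}\right) = - \frac{14}{23} \approx -0.6087$)
$o{\left(q \right)} = 532$ ($o{\left(q \right)} = 2 - -530 = 2 + 530 = 532$)
$o{\left(Z \right)} - 303523 = 532 - 303523 = -302991$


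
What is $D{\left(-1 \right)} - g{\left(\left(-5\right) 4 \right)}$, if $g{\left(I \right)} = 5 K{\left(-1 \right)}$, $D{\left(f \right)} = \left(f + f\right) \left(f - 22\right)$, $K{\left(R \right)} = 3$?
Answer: $31$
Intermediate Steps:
$D{\left(f \right)} = 2 f \left(-22 + f\right)$
$g{\left(I \right)} = 15$ ($g{\left(I \right)} = 5 \cdot 3 = 15$)
$D{\left(-1 \right)} - g{\left(\left(-5\right) 4 \right)} = 2 \left(-1\right) \left(-22 - 1\right) - 15 = 2 \left(-1\right) \left(-23\right) - 15 = 46 - 15 = 31$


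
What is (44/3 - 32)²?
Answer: 2704/9 ≈ 300.44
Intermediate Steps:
(44/3 - 32)² = (-52/3)² = 2704/9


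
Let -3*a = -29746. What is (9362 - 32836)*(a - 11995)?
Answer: 146454286/3 ≈ 4.8818e+7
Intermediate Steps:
a = 29746/3 (a = -⅓*(-29746) = 29746/3 ≈ 9915.3)
(9362 - 32836)*(a - 11995) = (9362 - 32836)*(29746/3 - 11995) = -23474*(-6239/3) = 146454286/3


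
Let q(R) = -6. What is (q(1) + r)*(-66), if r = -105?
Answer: 7326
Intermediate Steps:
(q(1) + r)*(-66) = (-6 - 105)*(-66) = -111*(-66) = 7326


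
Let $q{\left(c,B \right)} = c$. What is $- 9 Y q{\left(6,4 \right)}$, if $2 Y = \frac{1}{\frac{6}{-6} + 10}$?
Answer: $-3$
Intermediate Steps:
$Y = \frac{1}{18}$ ($Y = \frac{1}{2 \left(\frac{6}{-6} + 10\right)} = \frac{1}{2 \left(6 \left(- \frac{1}{6}\right) + 10\right)} = \frac{1}{2 \left(-1 + 10\right)} = \frac{1}{2 \cdot 9} = \frac{1}{2} \cdot \frac{1}{9} = \frac{1}{18} \approx 0.055556$)
$- 9 Y q{\left(6,4 \right)} = \left(-9\right) \frac{1}{18} \cdot 6 = \left(- \frac{1}{2}\right) 6 = -3$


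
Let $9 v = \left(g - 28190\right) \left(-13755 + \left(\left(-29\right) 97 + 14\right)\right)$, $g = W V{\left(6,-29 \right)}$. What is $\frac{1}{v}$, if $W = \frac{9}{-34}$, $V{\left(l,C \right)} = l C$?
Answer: $\frac{51}{2640070546} \approx 1.9318 \cdot 10^{-8}$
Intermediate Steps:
$V{\left(l,C \right)} = C l$
$W = - \frac{9}{34}$ ($W = 9 \left(- \frac{1}{34}\right) = - \frac{9}{34} \approx -0.26471$)
$g = \frac{783}{17}$ ($g = - \frac{9 \left(\left(-29\right) 6\right)}{34} = \left(- \frac{9}{34}\right) \left(-174\right) = \frac{783}{17} \approx 46.059$)
$v = \frac{2640070546}{51}$ ($v = \frac{\left(\frac{783}{17} - 28190\right) \left(-13755 + \left(\left(-29\right) 97 + 14\right)\right)}{9} = \frac{\left(- \frac{478447}{17}\right) \left(-13755 + \left(-2813 + 14\right)\right)}{9} = \frac{\left(- \frac{478447}{17}\right) \left(-13755 - 2799\right)}{9} = \frac{\left(- \frac{478447}{17}\right) \left(-16554\right)}{9} = \frac{1}{9} \cdot \frac{7920211638}{17} = \frac{2640070546}{51} \approx 5.1766 \cdot 10^{7}$)
$\frac{1}{v} = \frac{1}{\frac{2640070546}{51}} = \frac{51}{2640070546}$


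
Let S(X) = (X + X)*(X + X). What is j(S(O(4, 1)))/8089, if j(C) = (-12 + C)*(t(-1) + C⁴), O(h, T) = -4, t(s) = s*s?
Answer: 872415284/8089 ≈ 1.0785e+5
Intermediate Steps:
t(s) = s²
S(X) = 4*X² (S(X) = (2*X)*(2*X) = 4*X²)
j(C) = (1 + C⁴)*(-12 + C) (j(C) = (-12 + C)*((-1)² + C⁴) = (-12 + C)*(1 + C⁴) = (1 + C⁴)*(-12 + C))
j(S(O(4, 1)))/8089 = (-12 + 4*(-4)² + (4*(-4)²)⁵ - 12*(4*(-4)²)⁴)/8089 = (-12 + 4*16 + (4*16)⁵ - 12*(4*16)⁴)*(1/8089) = (-12 + 64 + 64⁵ - 12*64⁴)*(1/8089) = (-12 + 64 + 1073741824 - 12*16777216)*(1/8089) = (-12 + 64 + 1073741824 - 201326592)*(1/8089) = 872415284*(1/8089) = 872415284/8089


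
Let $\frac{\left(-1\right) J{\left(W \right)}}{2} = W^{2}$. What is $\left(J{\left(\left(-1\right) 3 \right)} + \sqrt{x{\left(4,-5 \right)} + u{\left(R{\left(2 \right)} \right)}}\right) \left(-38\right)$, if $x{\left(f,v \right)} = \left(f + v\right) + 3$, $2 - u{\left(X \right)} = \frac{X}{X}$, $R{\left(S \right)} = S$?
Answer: $684 - 38 \sqrt{3} \approx 618.18$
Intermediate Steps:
$u{\left(X \right)} = 1$ ($u{\left(X \right)} = 2 - \frac{X}{X} = 2 - 1 = 1$)
$x{\left(f,v \right)} = 3 + f + v$
$J{\left(W \right)} = - 2 W^{2}$
$\left(J{\left(\left(-1\right) 3 \right)} + \sqrt{x{\left(4,-5 \right)} + u{\left(R{\left(2 \right)} \right)}}\right) \left(-38\right) = \left(- 2 \left(\left(-1\right) 3\right)^{2} + \sqrt{\left(3 + 4 - 5\right) + 1}\right) \left(-38\right) = \left(- 2 \left(-3\right)^{2} + \sqrt{2 + 1}\right) \left(-38\right) = \left(\left(-2\right) 9 + \sqrt{3}\right) \left(-38\right) = \left(-18 + \sqrt{3}\right) \left(-38\right) = 684 - 38 \sqrt{3}$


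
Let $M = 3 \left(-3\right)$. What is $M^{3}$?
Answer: $-729$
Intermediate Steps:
$M = -9$
$M^{3} = \left(-9\right)^{3} = -729$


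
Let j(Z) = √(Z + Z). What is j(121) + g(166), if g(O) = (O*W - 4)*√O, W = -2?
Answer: -336*√166 + 11*√2 ≈ -4313.5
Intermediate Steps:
j(Z) = √2*√Z (j(Z) = √(2*Z) = √2*√Z)
g(O) = √O*(-4 - 2*O) (g(O) = (O*(-2) - 4)*√O = (-2*O - 4)*√O = (-4 - 2*O)*√O = √O*(-4 - 2*O))
j(121) + g(166) = √2*√121 + 2*√166*(-2 - 1*166) = √2*11 + 2*√166*(-2 - 166) = 11*√2 + 2*√166*(-168) = 11*√2 - 336*√166 = -336*√166 + 11*√2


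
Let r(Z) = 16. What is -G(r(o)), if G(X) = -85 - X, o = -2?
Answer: 101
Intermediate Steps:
-G(r(o)) = -(-85 - 1*16) = -(-85 - 16) = -1*(-101) = 101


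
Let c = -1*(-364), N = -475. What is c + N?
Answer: -111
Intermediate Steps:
c = 364
c + N = 364 - 475 = -111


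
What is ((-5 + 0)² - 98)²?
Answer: 5329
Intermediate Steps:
((-5 + 0)² - 98)² = ((-5)² - 98)² = (25 - 98)² = (-73)² = 5329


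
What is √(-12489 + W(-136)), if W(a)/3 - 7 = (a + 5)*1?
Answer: 3*I*√1429 ≈ 113.41*I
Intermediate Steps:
W(a) = 36 + 3*a (W(a) = 21 + 3*((a + 5)*1) = 21 + 3*((5 + a)*1) = 21 + 3*(5 + a) = 21 + (15 + 3*a) = 36 + 3*a)
√(-12489 + W(-136)) = √(-12489 + (36 + 3*(-136))) = √(-12489 + (36 - 408)) = √(-12489 - 372) = √(-12861) = 3*I*√1429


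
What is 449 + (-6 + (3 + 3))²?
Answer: 449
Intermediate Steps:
449 + (-6 + (3 + 3))² = 449 + (-6 + 6)² = 449 + 0² = 449 + 0 = 449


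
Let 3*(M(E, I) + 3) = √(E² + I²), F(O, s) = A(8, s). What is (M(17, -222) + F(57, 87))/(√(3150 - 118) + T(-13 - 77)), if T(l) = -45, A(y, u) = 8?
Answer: 225/1007 + 2*√37576334/3021 + 10*√758/1007 + 15*√49573/1007 ≈ 7.8716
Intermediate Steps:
F(O, s) = 8
M(E, I) = -3 + √(E² + I²)/3
(M(17, -222) + F(57, 87))/(√(3150 - 118) + T(-13 - 77)) = ((-3 + √(17² + (-222)²)/3) + 8)/(√(3150 - 118) - 45) = ((-3 + √(289 + 49284)/3) + 8)/(√3032 - 45) = ((-3 + √49573/3) + 8)/(2*√758 - 45) = (5 + √49573/3)/(-45 + 2*√758)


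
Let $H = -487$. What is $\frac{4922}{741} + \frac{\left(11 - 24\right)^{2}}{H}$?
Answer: $\frac{2271785}{360867} \approx 6.2953$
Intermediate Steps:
$\frac{4922}{741} + \frac{\left(11 - 24\right)^{2}}{H} = \frac{4922}{741} + \frac{\left(11 - 24\right)^{2}}{-487} = 4922 \cdot \frac{1}{741} + \left(-13\right)^{2} \left(- \frac{1}{487}\right) = \frac{4922}{741} + 169 \left(- \frac{1}{487}\right) = \frac{4922}{741} - \frac{169}{487} = \frac{2271785}{360867}$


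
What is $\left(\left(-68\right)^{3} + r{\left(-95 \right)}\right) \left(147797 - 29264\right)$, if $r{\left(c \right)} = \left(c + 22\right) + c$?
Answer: $-37290481800$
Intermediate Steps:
$r{\left(c \right)} = 22 + 2 c$ ($r{\left(c \right)} = \left(22 + c\right) + c = 22 + 2 c$)
$\left(\left(-68\right)^{3} + r{\left(-95 \right)}\right) \left(147797 - 29264\right) = \left(\left(-68\right)^{3} + \left(22 + 2 \left(-95\right)\right)\right) \left(147797 - 29264\right) = \left(-314432 + \left(22 - 190\right)\right) 118533 = \left(-314432 - 168\right) 118533 = \left(-314600\right) 118533 = -37290481800$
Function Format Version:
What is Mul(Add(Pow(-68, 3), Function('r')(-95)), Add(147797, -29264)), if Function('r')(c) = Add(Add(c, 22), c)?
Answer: -37290481800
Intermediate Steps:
Function('r')(c) = Add(22, Mul(2, c)) (Function('r')(c) = Add(Add(22, c), c) = Add(22, Mul(2, c)))
Mul(Add(Pow(-68, 3), Function('r')(-95)), Add(147797, -29264)) = Mul(Add(Pow(-68, 3), Add(22, Mul(2, -95))), Add(147797, -29264)) = Mul(Add(-314432, Add(22, -190)), 118533) = Mul(Add(-314432, -168), 118533) = Mul(-314600, 118533) = -37290481800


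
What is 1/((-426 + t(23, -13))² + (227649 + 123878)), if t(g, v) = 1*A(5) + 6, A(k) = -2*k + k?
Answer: 1/532152 ≈ 1.8792e-6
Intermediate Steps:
A(k) = -k
t(g, v) = 1 (t(g, v) = 1*(-1*5) + 6 = 1*(-5) + 6 = -5 + 6 = 1)
1/((-426 + t(23, -13))² + (227649 + 123878)) = 1/((-426 + 1)² + (227649 + 123878)) = 1/((-425)² + 351527) = 1/(180625 + 351527) = 1/532152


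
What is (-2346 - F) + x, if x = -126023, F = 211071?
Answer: -339440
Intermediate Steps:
(-2346 - F) + x = (-2346 - 1*211071) - 126023 = (-2346 - 211071) - 126023 = -213417 - 126023 = -339440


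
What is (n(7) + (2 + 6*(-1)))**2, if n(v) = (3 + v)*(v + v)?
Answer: 18496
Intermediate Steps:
n(v) = 2*v*(3 + v) (n(v) = (3 + v)*(2*v) = 2*v*(3 + v))
(n(7) + (2 + 6*(-1)))**2 = (2*7*(3 + 7) + (2 + 6*(-1)))**2 = (2*7*10 + (2 - 6))**2 = (140 - 4)**2 = 136**2 = 18496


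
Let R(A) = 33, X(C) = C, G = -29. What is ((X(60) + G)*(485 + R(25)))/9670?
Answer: 8029/4835 ≈ 1.6606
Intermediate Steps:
((X(60) + G)*(485 + R(25)))/9670 = ((60 - 29)*(485 + 33))/9670 = (31*518)*(1/9670) = 16058*(1/9670) = 8029/4835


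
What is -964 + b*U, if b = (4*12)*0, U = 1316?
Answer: -964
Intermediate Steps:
b = 0 (b = 48*0 = 0)
-964 + b*U = -964 + 0*1316 = -964 + 0 = -964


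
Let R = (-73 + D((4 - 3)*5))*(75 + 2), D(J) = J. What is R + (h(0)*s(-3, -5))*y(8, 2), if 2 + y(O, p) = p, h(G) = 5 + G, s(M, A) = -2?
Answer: -5236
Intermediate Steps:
y(O, p) = -2 + p
R = -5236 (R = (-73 + (4 - 3)*5)*(75 + 2) = (-73 + 1*5)*77 = (-73 + 5)*77 = -68*77 = -5236)
R + (h(0)*s(-3, -5))*y(8, 2) = -5236 + ((5 + 0)*(-2))*(-2 + 2) = -5236 + (5*(-2))*0 = -5236 - 10*0 = -5236 + 0 = -5236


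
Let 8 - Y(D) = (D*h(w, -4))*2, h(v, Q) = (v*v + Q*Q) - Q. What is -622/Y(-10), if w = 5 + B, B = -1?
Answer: -311/364 ≈ -0.85440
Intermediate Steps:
w = 4 (w = 5 - 1 = 4)
h(v, Q) = Q² + v² - Q (h(v, Q) = (v² + Q²) - Q = (Q² + v²) - Q = Q² + v² - Q)
Y(D) = 8 - 72*D (Y(D) = 8 - D*((-4)² + 4² - 1*(-4))*2 = 8 - D*(16 + 16 + 4)*2 = 8 - D*36*2 = 8 - 36*D*2 = 8 - 72*D)
-622/Y(-10) = -622/(8 - 72*(-10)) = -622/(8 + 720) = -622/728 = -622*1/728 = -311/364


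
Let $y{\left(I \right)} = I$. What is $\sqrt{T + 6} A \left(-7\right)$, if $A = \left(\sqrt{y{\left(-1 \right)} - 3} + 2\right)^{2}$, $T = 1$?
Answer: $- 56 i \sqrt{7} \approx - 148.16 i$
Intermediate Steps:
$A = \left(2 + 2 i\right)^{2}$ ($A = \left(\sqrt{-1 - 3} + 2\right)^{2} = \left(\sqrt{-4} + 2\right)^{2} = \left(2 i + 2\right)^{2} = \left(2 + 2 i\right)^{2} \approx 8.0 i$)
$\sqrt{T + 6} A \left(-7\right) = \sqrt{1 + 6} \cdot 8 i \left(-7\right) = \sqrt{7} \cdot 8 i \left(-7\right) = 8 i \sqrt{7} \left(-7\right) = - 56 i \sqrt{7}$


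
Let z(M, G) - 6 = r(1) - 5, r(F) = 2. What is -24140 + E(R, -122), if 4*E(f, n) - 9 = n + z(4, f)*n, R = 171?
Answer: -97039/4 ≈ -24260.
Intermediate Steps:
z(M, G) = 3 (z(M, G) = 6 + (2 - 5) = 6 - 3 = 3)
E(f, n) = 9/4 + n (E(f, n) = 9/4 + (n + 3*n)/4 = 9/4 + (4*n)/4 = 9/4 + n)
-24140 + E(R, -122) = -24140 + (9/4 - 122) = -24140 - 479/4 = -97039/4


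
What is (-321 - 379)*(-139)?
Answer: 97300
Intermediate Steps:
(-321 - 379)*(-139) = -700*(-139) = 97300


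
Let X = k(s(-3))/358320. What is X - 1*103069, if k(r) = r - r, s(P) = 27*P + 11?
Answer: -103069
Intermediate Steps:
s(P) = 11 + 27*P
k(r) = 0
X = 0 (X = 0/358320 = 0*(1/358320) = 0)
X - 1*103069 = 0 - 1*103069 = 0 - 103069 = -103069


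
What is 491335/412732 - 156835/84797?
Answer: -23067089225/34998435404 ≈ -0.65909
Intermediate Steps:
491335/412732 - 156835/84797 = -23067089225/34998435404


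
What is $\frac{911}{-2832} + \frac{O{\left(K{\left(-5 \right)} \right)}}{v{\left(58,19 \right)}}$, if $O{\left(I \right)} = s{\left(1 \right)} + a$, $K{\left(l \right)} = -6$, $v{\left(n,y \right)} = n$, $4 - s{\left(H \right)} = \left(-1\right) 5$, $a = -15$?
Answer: $- \frac{34915}{82128} \approx -0.42513$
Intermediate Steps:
$s{\left(H \right)} = 9$ ($s{\left(H \right)} = 4 - \left(-1\right) 5 = 4 - -5 = 4 + 5 = 9$)
$O{\left(I \right)} = -6$ ($O{\left(I \right)} = 9 - 15 = -6$)
$\frac{911}{-2832} + \frac{O{\left(K{\left(-5 \right)} \right)}}{v{\left(58,19 \right)}} = \frac{911}{-2832} - \frac{6}{58} = 911 \left(- \frac{1}{2832}\right) - \frac{3}{29} = - \frac{911}{2832} - \frac{3}{29} = - \frac{34915}{82128}$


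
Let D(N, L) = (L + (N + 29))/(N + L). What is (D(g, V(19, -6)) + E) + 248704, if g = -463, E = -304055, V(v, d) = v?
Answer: -24575429/444 ≈ -55350.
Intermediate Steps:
D(N, L) = (29 + L + N)/(L + N) (D(N, L) = (L + (29 + N))/(L + N) = (29 + L + N)/(L + N))
(D(g, V(19, -6)) + E) + 248704 = ((29 + 19 - 463)/(19 - 463) - 304055) + 248704 = (-415/(-444) - 304055) + 248704 = (-1/444*(-415) - 304055) + 248704 = (415/444 - 304055) + 248704 = -135000005/444 + 248704 = -24575429/444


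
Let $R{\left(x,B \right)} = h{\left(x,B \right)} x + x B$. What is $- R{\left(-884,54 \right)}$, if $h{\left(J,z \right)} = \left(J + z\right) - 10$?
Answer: $-694824$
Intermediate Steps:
$h{\left(J,z \right)} = -10 + J + z$
$R{\left(x,B \right)} = B x + x \left(-10 + B + x\right)$ ($R{\left(x,B \right)} = \left(-10 + x + B\right) x + x B = \left(-10 + B + x\right) x + B x = x \left(-10 + B + x\right) + B x = B x + x \left(-10 + B + x\right)$)
$- R{\left(-884,54 \right)} = - \left(-884\right) \left(-10 - 884 + 2 \cdot 54\right) = - \left(-884\right) \left(-10 - 884 + 108\right) = - \left(-884\right) \left(-786\right) = \left(-1\right) 694824 = -694824$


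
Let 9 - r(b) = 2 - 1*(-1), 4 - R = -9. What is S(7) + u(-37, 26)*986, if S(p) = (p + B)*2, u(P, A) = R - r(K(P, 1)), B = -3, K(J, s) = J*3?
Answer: 6910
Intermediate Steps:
R = 13 (R = 4 - 1*(-9) = 4 + 9 = 13)
K(J, s) = 3*J
r(b) = 6 (r(b) = 9 - (2 - 1*(-1)) = 9 - (2 + 1) = 9 - 1*3 = 9 - 3 = 6)
u(P, A) = 7 (u(P, A) = 13 - 1*6 = 13 - 6 = 7)
S(p) = -6 + 2*p (S(p) = (p - 3)*2 = (-3 + p)*2 = -6 + 2*p)
S(7) + u(-37, 26)*986 = (-6 + 2*7) + 7*986 = (-6 + 14) + 6902 = 8 + 6902 = 6910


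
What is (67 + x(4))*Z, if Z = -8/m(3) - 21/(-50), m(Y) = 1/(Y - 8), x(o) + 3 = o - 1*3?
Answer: 26273/10 ≈ 2627.3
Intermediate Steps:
x(o) = -6 + o (x(o) = -3 + (o - 1*3) = -3 + (o - 3) = -3 + (-3 + o) = -6 + o)
m(Y) = 1/(-8 + Y)
Z = 2021/50 (Z = -8/(1/(-8 + 3)) - 21/(-50) = -8/(1/(-5)) - 21*(-1/50) = -8/(-⅕) + 21/50 = -8*(-5) + 21/50 = 40 + 21/50 = 2021/50 ≈ 40.420)
(67 + x(4))*Z = (67 + (-6 + 4))*(2021/50) = (67 - 2)*(2021/50) = 65*(2021/50) = 26273/10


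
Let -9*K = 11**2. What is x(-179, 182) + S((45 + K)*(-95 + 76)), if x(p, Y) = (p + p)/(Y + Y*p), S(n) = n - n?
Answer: 179/16198 ≈ 0.011051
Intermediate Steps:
K = -121/9 (K = -1/9*11**2 = -1/9*121 = -121/9 ≈ -13.444)
S(n) = 0
x(p, Y) = 2*p/(Y + Y*p) (x(p, Y) = (2*p)/(Y + Y*p) = 2*p/(Y + Y*p))
x(-179, 182) + S((45 + K)*(-95 + 76)) = 2*(-179)/(182*(1 - 179)) + 0 = 2*(-179)*(1/182)/(-178) + 0 = 2*(-179)*(1/182)*(-1/178) + 0 = 179/16198 + 0 = 179/16198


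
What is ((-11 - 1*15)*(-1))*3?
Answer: 78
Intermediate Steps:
((-11 - 1*15)*(-1))*3 = ((-11 - 15)*(-1))*3 = -26*(-1)*3 = 26*3 = 78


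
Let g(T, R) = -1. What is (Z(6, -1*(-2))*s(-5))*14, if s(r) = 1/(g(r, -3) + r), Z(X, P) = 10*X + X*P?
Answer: -168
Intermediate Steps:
Z(X, P) = 10*X + P*X
s(r) = 1/(-1 + r)
(Z(6, -1*(-2))*s(-5))*14 = ((6*(10 - 1*(-2)))/(-1 - 5))*14 = ((6*(10 + 2))/(-6))*14 = ((6*12)*(-⅙))*14 = (72*(-⅙))*14 = -12*14 = -168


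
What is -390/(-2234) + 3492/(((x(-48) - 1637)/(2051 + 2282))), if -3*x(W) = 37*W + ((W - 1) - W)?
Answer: -25351410153/1750339 ≈ -14484.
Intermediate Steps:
x(W) = ⅓ - 37*W/3 (x(W) = -(37*W + ((W - 1) - W))/3 = -(37*W + ((-1 + W) - W))/3 = -(37*W - 1)/3 = -(-1 + 37*W)/3 = ⅓ - 37*W/3)
-390/(-2234) + 3492/(((x(-48) - 1637)/(2051 + 2282))) = -390/(-2234) + 3492/((((⅓ - 37/3*(-48)) - 1637)/(2051 + 2282))) = -390*(-1/2234) + 3492/((((⅓ + 592) - 1637)/4333)) = 195/1117 + 3492/(((1777/3 - 1637)*(1/4333))) = 195/1117 + 3492/((-3134/3*1/4333)) = 195/1117 + 3492/(-3134/12999) = 195/1117 + 3492*(-12999/3134) = 195/1117 - 22696254/1567 = -25351410153/1750339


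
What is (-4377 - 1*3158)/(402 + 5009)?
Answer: -7535/5411 ≈ -1.3925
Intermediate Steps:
(-4377 - 1*3158)/(402 + 5009) = (-4377 - 3158)/5411 = -7535*1/5411 = -7535/5411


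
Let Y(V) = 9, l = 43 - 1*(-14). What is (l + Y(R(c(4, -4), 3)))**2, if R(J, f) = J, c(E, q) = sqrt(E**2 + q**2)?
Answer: 4356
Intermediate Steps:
l = 57 (l = 43 + 14 = 57)
(l + Y(R(c(4, -4), 3)))**2 = (57 + 9)**2 = 66**2 = 4356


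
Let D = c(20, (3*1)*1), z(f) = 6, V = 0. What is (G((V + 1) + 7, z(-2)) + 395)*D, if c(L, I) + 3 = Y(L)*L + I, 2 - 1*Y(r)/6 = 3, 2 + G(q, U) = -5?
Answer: -46560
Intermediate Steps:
G(q, U) = -7 (G(q, U) = -2 - 5 = -7)
Y(r) = -6 (Y(r) = 12 - 6*3 = 12 - 18 = -6)
c(L, I) = -3 + I - 6*L (c(L, I) = -3 + (-6*L + I) = -3 + (I - 6*L) = -3 + I - 6*L)
D = -120 (D = -3 + (3*1)*1 - 6*20 = -3 + 3*1 - 120 = -3 + 3 - 120 = -120)
(G((V + 1) + 7, z(-2)) + 395)*D = (-7 + 395)*(-120) = 388*(-120) = -46560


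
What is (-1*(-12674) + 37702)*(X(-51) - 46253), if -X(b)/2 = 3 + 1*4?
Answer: -2330746392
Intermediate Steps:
X(b) = -14 (X(b) = -2*(3 + 1*4) = -2*(3 + 4) = -2*7 = -14)
(-1*(-12674) + 37702)*(X(-51) - 46253) = (-1*(-12674) + 37702)*(-14 - 46253) = (12674 + 37702)*(-46267) = 50376*(-46267) = -2330746392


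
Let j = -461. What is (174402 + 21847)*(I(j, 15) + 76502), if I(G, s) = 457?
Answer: 15103126791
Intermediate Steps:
(174402 + 21847)*(I(j, 15) + 76502) = (174402 + 21847)*(457 + 76502) = 196249*76959 = 15103126791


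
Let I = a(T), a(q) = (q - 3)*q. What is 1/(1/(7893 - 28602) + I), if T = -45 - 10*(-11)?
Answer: 20709/83457269 ≈ 0.00024814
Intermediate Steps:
T = 65 (T = -45 + 110 = 65)
a(q) = q*(-3 + q) (a(q) = (-3 + q)*q = q*(-3 + q))
I = 4030 (I = 65*(-3 + 65) = 65*62 = 4030)
1/(1/(7893 - 28602) + I) = 1/(1/(7893 - 28602) + 4030) = 1/(1/(-20709) + 4030) = 1/(-1/20709 + 4030) = 1/(83457269/20709) = 20709/83457269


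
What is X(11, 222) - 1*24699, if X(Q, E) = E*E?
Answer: 24585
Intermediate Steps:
X(Q, E) = E²
X(11, 222) - 1*24699 = 222² - 1*24699 = 49284 - 24699 = 24585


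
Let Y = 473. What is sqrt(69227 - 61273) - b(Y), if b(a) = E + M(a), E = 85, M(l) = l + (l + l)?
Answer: -1504 + sqrt(7954) ≈ -1414.8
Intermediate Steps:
M(l) = 3*l (M(l) = l + 2*l = 3*l)
b(a) = 85 + 3*a
sqrt(69227 - 61273) - b(Y) = sqrt(69227 - 61273) - (85 + 3*473) = sqrt(7954) - (85 + 1419) = sqrt(7954) - 1*1504 = sqrt(7954) - 1504 = -1504 + sqrt(7954)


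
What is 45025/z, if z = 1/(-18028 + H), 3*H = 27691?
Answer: -1188344825/3 ≈ -3.9611e+8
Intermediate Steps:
H = 27691/3 (H = (⅓)*27691 = 27691/3 ≈ 9230.3)
z = -3/26393 (z = 1/(-18028 + 27691/3) = 1/(-26393/3) = -3/26393 ≈ -0.00011367)
45025/z = 45025/(-3/26393) = 45025*(-26393/3) = -1188344825/3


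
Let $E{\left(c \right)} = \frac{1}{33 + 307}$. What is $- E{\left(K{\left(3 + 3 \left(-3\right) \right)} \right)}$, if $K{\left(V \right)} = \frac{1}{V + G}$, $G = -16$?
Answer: $- \frac{1}{340} \approx -0.0029412$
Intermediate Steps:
$K{\left(V \right)} = \frac{1}{-16 + V}$ ($K{\left(V \right)} = \frac{1}{V - 16} = \frac{1}{-16 + V}$)
$E{\left(c \right)} = \frac{1}{340}$
$- E{\left(K{\left(3 + 3 \left(-3\right) \right)} \right)} = \left(-1\right) \frac{1}{340} = - \frac{1}{340}$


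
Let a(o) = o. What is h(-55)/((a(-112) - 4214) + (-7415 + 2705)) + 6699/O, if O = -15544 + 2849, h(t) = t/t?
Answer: -60544859/114712020 ≈ -0.52780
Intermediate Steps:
h(t) = 1
O = -12695
h(-55)/((a(-112) - 4214) + (-7415 + 2705)) + 6699/O = 1/((-112 - 4214) + (-7415 + 2705)) + 6699/(-12695) = 1/(-4326 - 4710) + 6699*(-1/12695) = 1/(-9036) - 6699/12695 = 1*(-1/9036) - 6699/12695 = -1/9036 - 6699/12695 = -60544859/114712020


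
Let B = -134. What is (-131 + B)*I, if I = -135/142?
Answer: 35775/142 ≈ 251.94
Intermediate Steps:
I = -135/142 (I = -135*1/142 = -135/142 ≈ -0.95070)
(-131 + B)*I = (-131 - 134)*(-135/142) = -265*(-135/142) = 35775/142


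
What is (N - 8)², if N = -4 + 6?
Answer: 36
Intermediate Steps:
N = 2
(N - 8)² = (2 - 8)² = (-6)² = 36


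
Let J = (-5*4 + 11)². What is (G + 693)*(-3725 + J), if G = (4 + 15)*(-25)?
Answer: -794392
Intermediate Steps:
G = -475 (G = 19*(-25) = -475)
J = 81 (J = (-20 + 11)² = (-9)² = 81)
(G + 693)*(-3725 + J) = (-475 + 693)*(-3725 + 81) = 218*(-3644) = -794392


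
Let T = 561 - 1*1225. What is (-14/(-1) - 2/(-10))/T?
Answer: -71/3320 ≈ -0.021386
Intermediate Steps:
T = -664 (T = 561 - 1225 = -664)
(-14/(-1) - 2/(-10))/T = (-14/(-1) - 2/(-10))/(-664) = -(-14*(-1) - 2*(-⅒))/664 = -(14 + ⅕)/664 = -1/664*71/5 = -71/3320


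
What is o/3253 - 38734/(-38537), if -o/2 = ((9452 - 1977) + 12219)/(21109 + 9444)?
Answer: 3848212105850/3830150386133 ≈ 1.0047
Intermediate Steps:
o = -39388/30553 (o = -2*((9452 - 1977) + 12219)/(21109 + 9444) = -2*(7475 + 12219)/30553 = -39388/30553 ≈ -1.2892)
o/3253 - 38734/(-38537) = -39388/30553/3253 - 38734/(-38537) = -39388/30553*1/3253 - 38734*(-1/38537) = -39388/99388909 + 38734/38537 = 3848212105850/3830150386133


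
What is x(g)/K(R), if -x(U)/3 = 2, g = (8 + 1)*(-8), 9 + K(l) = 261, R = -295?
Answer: -1/42 ≈ -0.023810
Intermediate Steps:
K(l) = 252 (K(l) = -9 + 261 = 252)
g = -72 (g = 9*(-8) = -72)
x(U) = -6 (x(U) = -3*2 = -6)
x(g)/K(R) = -6/252 = -6*1/252 = -1/42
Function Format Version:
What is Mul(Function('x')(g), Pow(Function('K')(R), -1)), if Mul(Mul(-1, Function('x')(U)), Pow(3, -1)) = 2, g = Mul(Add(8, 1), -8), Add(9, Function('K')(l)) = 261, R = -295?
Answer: Rational(-1, 42) ≈ -0.023810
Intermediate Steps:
Function('K')(l) = 252 (Function('K')(l) = Add(-9, 261) = 252)
g = -72 (g = Mul(9, -8) = -72)
Function('x')(U) = -6 (Function('x')(U) = Mul(-3, 2) = -6)
Mul(Function('x')(g), Pow(Function('K')(R), -1)) = Mul(-6, Pow(252, -1)) = Mul(-6, Rational(1, 252)) = Rational(-1, 42)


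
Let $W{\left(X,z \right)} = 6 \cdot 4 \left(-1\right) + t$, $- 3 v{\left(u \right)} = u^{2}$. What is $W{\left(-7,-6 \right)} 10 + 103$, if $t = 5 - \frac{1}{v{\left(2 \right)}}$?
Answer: $- \frac{159}{2} \approx -79.5$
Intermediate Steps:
$v{\left(u \right)} = - \frac{u^{2}}{3}$
$t = \frac{23}{4}$ ($t = 5 - \frac{1}{\left(- \frac{1}{3}\right) 2^{2}} = 5 - \frac{1}{\left(- \frac{1}{3}\right) 4} = 5 - \frac{1}{- \frac{4}{3}} = 5 - - \frac{3}{4} = 5 + \frac{3}{4} = \frac{23}{4} \approx 5.75$)
$W{\left(X,z \right)} = - \frac{73}{4}$ ($W{\left(X,z \right)} = 6 \cdot 4 \left(-1\right) + \frac{23}{4} = 6 \left(-4\right) + \frac{23}{4} = -24 + \frac{23}{4} = - \frac{73}{4}$)
$W{\left(-7,-6 \right)} 10 + 103 = \left(- \frac{73}{4}\right) 10 + 103 = - \frac{365}{2} + 103 = - \frac{159}{2}$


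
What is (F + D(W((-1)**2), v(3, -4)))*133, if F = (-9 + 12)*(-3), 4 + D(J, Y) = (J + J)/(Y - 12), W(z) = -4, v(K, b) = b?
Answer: -3325/2 ≈ -1662.5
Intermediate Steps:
D(J, Y) = -4 + 2*J/(-12 + Y) (D(J, Y) = -4 + (J + J)/(Y - 12) = -4 + (2*J)/(-12 + Y) = -4 + 2*J/(-12 + Y))
F = -9 (F = 3*(-3) = -9)
(F + D(W((-1)**2), v(3, -4)))*133 = (-9 + 2*(24 - 4 - 2*(-4))/(-12 - 4))*133 = (-9 + 2*(24 - 4 + 8)/(-16))*133 = (-9 + 2*(-1/16)*28)*133 = (-9 - 7/2)*133 = -25/2*133 = -3325/2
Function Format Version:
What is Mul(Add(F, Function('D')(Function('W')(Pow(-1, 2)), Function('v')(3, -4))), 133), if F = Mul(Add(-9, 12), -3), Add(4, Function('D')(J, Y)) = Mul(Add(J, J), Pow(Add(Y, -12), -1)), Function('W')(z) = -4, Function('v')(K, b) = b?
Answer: Rational(-3325, 2) ≈ -1662.5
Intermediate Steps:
Function('D')(J, Y) = Add(-4, Mul(2, J, Pow(Add(-12, Y), -1))) (Function('D')(J, Y) = Add(-4, Mul(Add(J, J), Pow(Add(Y, -12), -1))) = Add(-4, Mul(Mul(2, J), Pow(Add(-12, Y), -1))) = Add(-4, Mul(2, J, Pow(Add(-12, Y), -1))))
F = -9 (F = Mul(3, -3) = -9)
Mul(Add(F, Function('D')(Function('W')(Pow(-1, 2)), Function('v')(3, -4))), 133) = Mul(Add(-9, Mul(2, Pow(Add(-12, -4), -1), Add(24, -4, Mul(-2, -4)))), 133) = Mul(Add(-9, Mul(2, Pow(-16, -1), Add(24, -4, 8))), 133) = Mul(Add(-9, Mul(2, Rational(-1, 16), 28)), 133) = Mul(Add(-9, Rational(-7, 2)), 133) = Mul(Rational(-25, 2), 133) = Rational(-3325, 2)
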